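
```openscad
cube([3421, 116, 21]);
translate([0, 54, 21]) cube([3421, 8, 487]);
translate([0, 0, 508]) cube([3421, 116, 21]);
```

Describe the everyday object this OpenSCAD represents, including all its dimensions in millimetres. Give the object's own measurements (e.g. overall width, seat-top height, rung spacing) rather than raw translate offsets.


An I-beam lying along x, 3421 mm long. Overall section height 529 mm. Two flanges 116 mm wide (y) and 21 mm thick, one on the floor and one at the top; a web 8 mm thick runs between them, centred on the flange width.


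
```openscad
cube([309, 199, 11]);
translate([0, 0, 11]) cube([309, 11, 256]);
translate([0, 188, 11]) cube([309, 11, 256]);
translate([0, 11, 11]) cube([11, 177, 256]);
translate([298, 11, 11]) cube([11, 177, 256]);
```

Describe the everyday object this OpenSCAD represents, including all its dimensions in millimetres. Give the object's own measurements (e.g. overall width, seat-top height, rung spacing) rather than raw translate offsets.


An open-topped rectangular box: outside dimensions 309×199×267 mm, with a uniform wall and base thickness of 11 mm. The base is a full 309×199 slab on the floor; four walls sit on top of the base. The front and back walls (the −y and +y sides) span the full width; the two side walls fit between them.


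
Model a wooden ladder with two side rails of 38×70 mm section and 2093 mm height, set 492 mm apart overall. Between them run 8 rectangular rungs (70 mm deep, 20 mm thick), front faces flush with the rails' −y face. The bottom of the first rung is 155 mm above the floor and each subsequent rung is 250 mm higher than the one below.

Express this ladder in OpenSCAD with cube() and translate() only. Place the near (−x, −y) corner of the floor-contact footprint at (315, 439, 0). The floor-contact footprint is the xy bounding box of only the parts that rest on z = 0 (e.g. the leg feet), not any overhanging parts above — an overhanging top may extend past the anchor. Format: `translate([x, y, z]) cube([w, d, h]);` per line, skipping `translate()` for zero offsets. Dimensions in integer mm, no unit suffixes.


translate([315, 439, 0]) cube([38, 70, 2093]);
translate([769, 439, 0]) cube([38, 70, 2093]);
translate([353, 439, 155]) cube([416, 70, 20]);
translate([353, 439, 405]) cube([416, 70, 20]);
translate([353, 439, 655]) cube([416, 70, 20]);
translate([353, 439, 905]) cube([416, 70, 20]);
translate([353, 439, 1155]) cube([416, 70, 20]);
translate([353, 439, 1405]) cube([416, 70, 20]);
translate([353, 439, 1655]) cube([416, 70, 20]);
translate([353, 439, 1905]) cube([416, 70, 20]);


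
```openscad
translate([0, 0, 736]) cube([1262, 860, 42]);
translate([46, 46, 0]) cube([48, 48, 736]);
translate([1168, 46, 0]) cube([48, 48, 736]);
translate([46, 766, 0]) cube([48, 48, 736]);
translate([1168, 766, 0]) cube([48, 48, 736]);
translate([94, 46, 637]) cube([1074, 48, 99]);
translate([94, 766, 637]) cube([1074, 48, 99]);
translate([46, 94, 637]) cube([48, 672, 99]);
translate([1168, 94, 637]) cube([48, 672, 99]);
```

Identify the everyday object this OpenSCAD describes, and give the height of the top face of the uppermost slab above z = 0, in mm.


A table. The table height is 778 mm.

A 1262×860×42 slab sits at z = 736 on four 48 mm square posts — a table. The top surface is at 736 + 42 = 778 mm.


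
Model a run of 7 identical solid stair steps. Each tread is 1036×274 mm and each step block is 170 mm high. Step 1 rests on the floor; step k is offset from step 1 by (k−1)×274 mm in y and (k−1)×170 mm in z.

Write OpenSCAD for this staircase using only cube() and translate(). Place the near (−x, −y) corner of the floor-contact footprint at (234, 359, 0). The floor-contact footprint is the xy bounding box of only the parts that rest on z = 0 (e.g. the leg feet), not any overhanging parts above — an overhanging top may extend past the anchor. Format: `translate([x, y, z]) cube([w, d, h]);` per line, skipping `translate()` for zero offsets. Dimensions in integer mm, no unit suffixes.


translate([234, 359, 0]) cube([1036, 274, 170]);
translate([234, 633, 170]) cube([1036, 274, 170]);
translate([234, 907, 340]) cube([1036, 274, 170]);
translate([234, 1181, 510]) cube([1036, 274, 170]);
translate([234, 1455, 680]) cube([1036, 274, 170]);
translate([234, 1729, 850]) cube([1036, 274, 170]);
translate([234, 2003, 1020]) cube([1036, 274, 170]);


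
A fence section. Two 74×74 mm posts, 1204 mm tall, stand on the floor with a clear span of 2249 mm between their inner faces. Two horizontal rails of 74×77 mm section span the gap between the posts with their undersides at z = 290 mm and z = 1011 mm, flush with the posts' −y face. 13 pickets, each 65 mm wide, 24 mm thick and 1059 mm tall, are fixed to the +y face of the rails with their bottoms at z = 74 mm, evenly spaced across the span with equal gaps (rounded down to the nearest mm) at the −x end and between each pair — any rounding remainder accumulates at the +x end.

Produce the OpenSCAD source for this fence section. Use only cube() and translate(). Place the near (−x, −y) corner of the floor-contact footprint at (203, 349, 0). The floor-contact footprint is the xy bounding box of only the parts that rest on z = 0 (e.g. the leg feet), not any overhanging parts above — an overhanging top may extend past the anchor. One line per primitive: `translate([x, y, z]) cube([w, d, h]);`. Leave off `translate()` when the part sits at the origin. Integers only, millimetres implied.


translate([203, 349, 0]) cube([74, 74, 1204]);
translate([2526, 349, 0]) cube([74, 74, 1204]);
translate([277, 349, 290]) cube([2249, 74, 77]);
translate([277, 349, 1011]) cube([2249, 74, 77]);
translate([377, 423, 74]) cube([65, 24, 1059]);
translate([542, 423, 74]) cube([65, 24, 1059]);
translate([707, 423, 74]) cube([65, 24, 1059]);
translate([872, 423, 74]) cube([65, 24, 1059]);
translate([1037, 423, 74]) cube([65, 24, 1059]);
translate([1202, 423, 74]) cube([65, 24, 1059]);
translate([1367, 423, 74]) cube([65, 24, 1059]);
translate([1532, 423, 74]) cube([65, 24, 1059]);
translate([1697, 423, 74]) cube([65, 24, 1059]);
translate([1862, 423, 74]) cube([65, 24, 1059]);
translate([2027, 423, 74]) cube([65, 24, 1059]);
translate([2192, 423, 74]) cube([65, 24, 1059]);
translate([2357, 423, 74]) cube([65, 24, 1059]);


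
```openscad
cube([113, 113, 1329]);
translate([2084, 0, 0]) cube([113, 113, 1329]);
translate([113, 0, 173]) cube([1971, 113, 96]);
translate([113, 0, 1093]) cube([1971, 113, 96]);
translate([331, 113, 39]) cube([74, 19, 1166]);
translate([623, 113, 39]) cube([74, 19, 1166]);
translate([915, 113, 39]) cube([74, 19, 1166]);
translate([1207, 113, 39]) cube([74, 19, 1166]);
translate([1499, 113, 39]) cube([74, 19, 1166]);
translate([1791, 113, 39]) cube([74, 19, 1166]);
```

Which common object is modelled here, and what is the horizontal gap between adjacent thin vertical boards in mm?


A fence section. The picket gap is 218 mm.

Two posts, two rails, 6 pickets — a fence section. Span 1971 mm holds 6 pickets of 74 mm with 7 equal gaps: ⌊(1971 − 6·74) / 7⌋ = 218 mm.


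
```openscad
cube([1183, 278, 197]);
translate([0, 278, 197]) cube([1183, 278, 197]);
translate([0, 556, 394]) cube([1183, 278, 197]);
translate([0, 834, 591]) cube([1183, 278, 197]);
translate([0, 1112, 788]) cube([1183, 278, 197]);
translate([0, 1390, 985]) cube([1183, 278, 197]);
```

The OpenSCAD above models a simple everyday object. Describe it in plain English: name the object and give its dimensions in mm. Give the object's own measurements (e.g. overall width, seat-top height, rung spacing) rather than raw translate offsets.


A straight staircase of 6 solid steps. Each step is 1183 mm wide (x), 278 mm deep (y, the going) and 197 mm tall (the rise). The first step rests on the floor; each subsequent step sits one going further in +y and one rise higher in +z, directly behind and above the previous step with no overlap.


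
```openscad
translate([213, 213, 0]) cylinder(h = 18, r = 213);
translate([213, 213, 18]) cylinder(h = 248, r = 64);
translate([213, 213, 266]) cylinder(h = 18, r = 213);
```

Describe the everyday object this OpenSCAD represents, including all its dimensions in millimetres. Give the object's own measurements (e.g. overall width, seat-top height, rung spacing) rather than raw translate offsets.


A spool: two coaxial disc flanges of radius 213 mm and thickness 18 mm, joined by a core cylinder of radius 64 mm and height 248 mm. The lower flange rests on z = 0 and the three cylinders share a vertical axis.


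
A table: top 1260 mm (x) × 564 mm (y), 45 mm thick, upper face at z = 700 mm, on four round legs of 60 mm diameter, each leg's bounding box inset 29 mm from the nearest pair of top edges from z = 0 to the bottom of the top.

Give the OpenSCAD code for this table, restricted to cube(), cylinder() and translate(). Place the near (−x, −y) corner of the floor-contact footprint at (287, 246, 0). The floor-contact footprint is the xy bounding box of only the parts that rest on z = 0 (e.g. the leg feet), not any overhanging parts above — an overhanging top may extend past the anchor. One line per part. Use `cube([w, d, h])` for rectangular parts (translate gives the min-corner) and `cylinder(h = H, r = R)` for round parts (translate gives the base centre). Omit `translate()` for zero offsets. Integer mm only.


translate([258, 217, 655]) cube([1260, 564, 45]);
translate([317, 276, 0]) cylinder(h = 655, r = 30);
translate([1459, 276, 0]) cylinder(h = 655, r = 30);
translate([317, 722, 0]) cylinder(h = 655, r = 30);
translate([1459, 722, 0]) cylinder(h = 655, r = 30);


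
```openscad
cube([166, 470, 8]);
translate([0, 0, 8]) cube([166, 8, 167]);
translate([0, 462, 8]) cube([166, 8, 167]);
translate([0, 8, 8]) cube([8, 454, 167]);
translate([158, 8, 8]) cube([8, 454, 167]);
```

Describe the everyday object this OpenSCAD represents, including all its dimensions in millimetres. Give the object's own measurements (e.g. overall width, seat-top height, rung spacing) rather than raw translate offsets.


An open-topped rectangular box: outside dimensions 166×470×175 mm, with a uniform wall and base thickness of 8 mm. The base is a full 166×470 slab on the floor; four walls sit on top of the base. The front and back walls (the −y and +y sides) span the full width; the two side walls fit between them.


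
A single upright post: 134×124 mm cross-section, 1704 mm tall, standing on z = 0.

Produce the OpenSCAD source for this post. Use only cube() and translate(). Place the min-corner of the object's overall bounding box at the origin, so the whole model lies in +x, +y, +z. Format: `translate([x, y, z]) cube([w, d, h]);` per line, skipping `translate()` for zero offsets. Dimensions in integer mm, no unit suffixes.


cube([134, 124, 1704]);


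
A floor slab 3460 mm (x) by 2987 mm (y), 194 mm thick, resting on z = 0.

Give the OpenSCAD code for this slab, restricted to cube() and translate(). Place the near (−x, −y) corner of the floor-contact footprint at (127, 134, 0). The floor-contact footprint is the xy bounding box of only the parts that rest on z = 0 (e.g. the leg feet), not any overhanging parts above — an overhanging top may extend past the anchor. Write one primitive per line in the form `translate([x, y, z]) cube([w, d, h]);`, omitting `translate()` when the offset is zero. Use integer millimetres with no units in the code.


translate([127, 134, 0]) cube([3460, 2987, 194]);


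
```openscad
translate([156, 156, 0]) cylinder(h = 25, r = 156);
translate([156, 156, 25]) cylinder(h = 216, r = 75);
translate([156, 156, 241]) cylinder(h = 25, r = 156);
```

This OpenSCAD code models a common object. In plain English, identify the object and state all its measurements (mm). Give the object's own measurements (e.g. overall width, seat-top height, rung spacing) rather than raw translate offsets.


A spool: two coaxial disc flanges of radius 156 mm and thickness 25 mm, joined by a core cylinder of radius 75 mm and height 216 mm. The lower flange rests on z = 0 and the three cylinders share a vertical axis.


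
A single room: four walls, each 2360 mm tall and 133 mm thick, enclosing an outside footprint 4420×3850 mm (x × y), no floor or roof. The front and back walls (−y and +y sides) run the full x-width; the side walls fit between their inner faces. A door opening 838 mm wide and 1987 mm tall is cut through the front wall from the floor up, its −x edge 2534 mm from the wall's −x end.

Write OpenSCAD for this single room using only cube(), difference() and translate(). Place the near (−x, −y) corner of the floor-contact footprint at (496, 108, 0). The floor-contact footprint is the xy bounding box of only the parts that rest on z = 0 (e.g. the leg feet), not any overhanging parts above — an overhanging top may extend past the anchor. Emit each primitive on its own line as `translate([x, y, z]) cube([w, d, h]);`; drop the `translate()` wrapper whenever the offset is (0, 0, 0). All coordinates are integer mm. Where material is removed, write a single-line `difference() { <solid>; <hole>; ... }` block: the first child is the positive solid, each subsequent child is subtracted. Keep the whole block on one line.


difference() { translate([496, 108, 0]) cube([4420, 133, 2360]); translate([3030, 108, 0]) cube([838, 133, 1987]); }
translate([496, 3825, 0]) cube([4420, 133, 2360]);
translate([496, 241, 0]) cube([133, 3584, 2360]);
translate([4783, 241, 0]) cube([133, 3584, 2360]);


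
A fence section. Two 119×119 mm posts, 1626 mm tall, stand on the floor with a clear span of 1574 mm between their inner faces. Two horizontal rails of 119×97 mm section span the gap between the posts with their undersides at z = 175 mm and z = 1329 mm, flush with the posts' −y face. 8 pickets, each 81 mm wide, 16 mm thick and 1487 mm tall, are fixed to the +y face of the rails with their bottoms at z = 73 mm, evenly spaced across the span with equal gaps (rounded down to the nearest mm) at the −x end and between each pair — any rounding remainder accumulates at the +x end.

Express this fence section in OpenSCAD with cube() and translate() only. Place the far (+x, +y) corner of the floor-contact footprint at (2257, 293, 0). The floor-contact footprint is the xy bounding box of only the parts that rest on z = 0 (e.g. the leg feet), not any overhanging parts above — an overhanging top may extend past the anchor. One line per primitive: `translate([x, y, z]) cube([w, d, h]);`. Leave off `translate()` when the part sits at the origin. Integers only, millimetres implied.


translate([445, 174, 0]) cube([119, 119, 1626]);
translate([2138, 174, 0]) cube([119, 119, 1626]);
translate([564, 174, 175]) cube([1574, 119, 97]);
translate([564, 174, 1329]) cube([1574, 119, 97]);
translate([666, 293, 73]) cube([81, 16, 1487]);
translate([849, 293, 73]) cube([81, 16, 1487]);
translate([1032, 293, 73]) cube([81, 16, 1487]);
translate([1215, 293, 73]) cube([81, 16, 1487]);
translate([1398, 293, 73]) cube([81, 16, 1487]);
translate([1581, 293, 73]) cube([81, 16, 1487]);
translate([1764, 293, 73]) cube([81, 16, 1487]);
translate([1947, 293, 73]) cube([81, 16, 1487]);


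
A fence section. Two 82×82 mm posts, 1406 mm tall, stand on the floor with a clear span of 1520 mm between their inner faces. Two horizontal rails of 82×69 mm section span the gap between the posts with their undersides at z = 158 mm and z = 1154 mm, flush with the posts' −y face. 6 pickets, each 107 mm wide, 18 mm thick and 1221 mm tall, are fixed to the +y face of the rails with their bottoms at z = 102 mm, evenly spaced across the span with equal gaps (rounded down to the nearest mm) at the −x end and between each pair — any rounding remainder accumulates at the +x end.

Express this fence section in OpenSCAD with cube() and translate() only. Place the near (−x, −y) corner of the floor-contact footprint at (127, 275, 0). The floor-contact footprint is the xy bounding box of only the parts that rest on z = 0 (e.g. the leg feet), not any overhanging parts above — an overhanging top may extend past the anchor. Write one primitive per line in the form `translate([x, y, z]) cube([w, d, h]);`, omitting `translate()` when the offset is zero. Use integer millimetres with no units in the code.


translate([127, 275, 0]) cube([82, 82, 1406]);
translate([1729, 275, 0]) cube([82, 82, 1406]);
translate([209, 275, 158]) cube([1520, 82, 69]);
translate([209, 275, 1154]) cube([1520, 82, 69]);
translate([334, 357, 102]) cube([107, 18, 1221]);
translate([566, 357, 102]) cube([107, 18, 1221]);
translate([798, 357, 102]) cube([107, 18, 1221]);
translate([1030, 357, 102]) cube([107, 18, 1221]);
translate([1262, 357, 102]) cube([107, 18, 1221]);
translate([1494, 357, 102]) cube([107, 18, 1221]);


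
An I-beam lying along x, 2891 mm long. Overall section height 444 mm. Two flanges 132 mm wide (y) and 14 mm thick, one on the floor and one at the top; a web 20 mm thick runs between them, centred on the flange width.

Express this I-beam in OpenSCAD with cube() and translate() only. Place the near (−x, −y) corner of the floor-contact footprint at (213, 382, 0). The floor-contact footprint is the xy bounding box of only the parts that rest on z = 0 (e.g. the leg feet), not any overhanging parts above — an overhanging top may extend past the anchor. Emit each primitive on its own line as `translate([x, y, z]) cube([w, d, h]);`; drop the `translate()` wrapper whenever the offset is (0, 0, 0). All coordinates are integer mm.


translate([213, 382, 0]) cube([2891, 132, 14]);
translate([213, 438, 14]) cube([2891, 20, 416]);
translate([213, 382, 430]) cube([2891, 132, 14]);


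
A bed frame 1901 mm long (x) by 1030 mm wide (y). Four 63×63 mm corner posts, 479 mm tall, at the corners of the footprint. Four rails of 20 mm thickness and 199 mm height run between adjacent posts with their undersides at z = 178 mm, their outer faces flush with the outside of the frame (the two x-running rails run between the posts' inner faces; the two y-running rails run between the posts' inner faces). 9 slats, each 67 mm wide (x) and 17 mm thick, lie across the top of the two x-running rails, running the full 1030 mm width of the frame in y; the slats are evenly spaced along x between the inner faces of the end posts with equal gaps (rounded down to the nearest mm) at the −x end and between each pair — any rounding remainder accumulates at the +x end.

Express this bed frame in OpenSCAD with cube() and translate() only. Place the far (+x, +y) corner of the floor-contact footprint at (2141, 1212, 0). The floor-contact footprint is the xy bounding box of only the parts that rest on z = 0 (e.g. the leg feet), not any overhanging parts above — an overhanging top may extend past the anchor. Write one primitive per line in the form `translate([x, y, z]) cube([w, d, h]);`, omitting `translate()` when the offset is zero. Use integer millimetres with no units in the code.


translate([240, 182, 0]) cube([63, 63, 479]);
translate([240, 1149, 0]) cube([63, 63, 479]);
translate([2078, 182, 0]) cube([63, 63, 479]);
translate([2078, 1149, 0]) cube([63, 63, 479]);
translate([303, 182, 178]) cube([1775, 20, 199]);
translate([303, 1192, 178]) cube([1775, 20, 199]);
translate([240, 245, 178]) cube([20, 904, 199]);
translate([2121, 245, 178]) cube([20, 904, 199]);
translate([420, 182, 377]) cube([67, 1030, 17]);
translate([604, 182, 377]) cube([67, 1030, 17]);
translate([788, 182, 377]) cube([67, 1030, 17]);
translate([972, 182, 377]) cube([67, 1030, 17]);
translate([1156, 182, 377]) cube([67, 1030, 17]);
translate([1340, 182, 377]) cube([67, 1030, 17]);
translate([1524, 182, 377]) cube([67, 1030, 17]);
translate([1708, 182, 377]) cube([67, 1030, 17]);
translate([1892, 182, 377]) cube([67, 1030, 17]);


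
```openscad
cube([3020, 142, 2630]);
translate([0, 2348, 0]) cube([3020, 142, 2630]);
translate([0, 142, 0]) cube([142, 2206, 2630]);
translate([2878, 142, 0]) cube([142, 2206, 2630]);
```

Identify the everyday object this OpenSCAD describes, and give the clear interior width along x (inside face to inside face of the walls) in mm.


A house (or room) frame. The interior width is 2736 mm.

Four 2630 mm walls enclosing a rectangle with no floor or roof — a room or house frame. Outside width is 3020 mm and wall thickness is 142 mm, so the interior width is 3020 − 2 × 142 = 2736 mm.


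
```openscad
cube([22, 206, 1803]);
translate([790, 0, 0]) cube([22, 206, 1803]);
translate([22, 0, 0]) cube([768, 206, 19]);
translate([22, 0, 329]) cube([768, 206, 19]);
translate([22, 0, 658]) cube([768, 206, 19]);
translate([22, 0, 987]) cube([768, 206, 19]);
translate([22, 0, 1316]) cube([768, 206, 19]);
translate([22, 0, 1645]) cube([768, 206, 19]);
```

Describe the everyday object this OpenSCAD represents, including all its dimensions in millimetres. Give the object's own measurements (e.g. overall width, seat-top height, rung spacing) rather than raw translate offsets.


An open bookshelf. Two side panels, each 22 mm thick, 206 mm deep and 1803 mm tall, stand 812 mm apart (outside-to-outside). Between them sit 6 shelves, each 19 mm thick and 206 mm deep, spanning the full gap between the sides. The bottom shelf rests on the floor (its underside at z = 0) and the clear gap between one shelf's top and the next shelf's underside is 310 mm.


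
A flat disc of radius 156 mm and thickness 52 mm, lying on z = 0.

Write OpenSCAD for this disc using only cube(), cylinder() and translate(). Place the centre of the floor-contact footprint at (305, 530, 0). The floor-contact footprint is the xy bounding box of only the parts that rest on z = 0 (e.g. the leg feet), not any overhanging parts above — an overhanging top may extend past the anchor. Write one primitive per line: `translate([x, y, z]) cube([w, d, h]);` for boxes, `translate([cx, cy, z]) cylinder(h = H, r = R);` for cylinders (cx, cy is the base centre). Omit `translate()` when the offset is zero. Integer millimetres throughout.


translate([305, 530, 0]) cylinder(h = 52, r = 156);


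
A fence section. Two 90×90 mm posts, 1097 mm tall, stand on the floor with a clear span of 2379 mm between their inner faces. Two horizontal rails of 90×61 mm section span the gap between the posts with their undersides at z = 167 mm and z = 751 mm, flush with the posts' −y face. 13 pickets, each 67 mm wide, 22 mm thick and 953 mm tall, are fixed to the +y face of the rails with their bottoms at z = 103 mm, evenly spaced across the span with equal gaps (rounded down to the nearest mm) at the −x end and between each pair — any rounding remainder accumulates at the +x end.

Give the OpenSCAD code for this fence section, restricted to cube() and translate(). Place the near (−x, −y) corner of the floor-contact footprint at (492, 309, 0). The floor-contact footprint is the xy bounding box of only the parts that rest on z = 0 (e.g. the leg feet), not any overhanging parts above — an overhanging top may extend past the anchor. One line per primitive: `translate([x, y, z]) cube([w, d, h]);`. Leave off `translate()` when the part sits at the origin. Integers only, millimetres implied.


translate([492, 309, 0]) cube([90, 90, 1097]);
translate([2961, 309, 0]) cube([90, 90, 1097]);
translate([582, 309, 167]) cube([2379, 90, 61]);
translate([582, 309, 751]) cube([2379, 90, 61]);
translate([689, 399, 103]) cube([67, 22, 953]);
translate([863, 399, 103]) cube([67, 22, 953]);
translate([1037, 399, 103]) cube([67, 22, 953]);
translate([1211, 399, 103]) cube([67, 22, 953]);
translate([1385, 399, 103]) cube([67, 22, 953]);
translate([1559, 399, 103]) cube([67, 22, 953]);
translate([1733, 399, 103]) cube([67, 22, 953]);
translate([1907, 399, 103]) cube([67, 22, 953]);
translate([2081, 399, 103]) cube([67, 22, 953]);
translate([2255, 399, 103]) cube([67, 22, 953]);
translate([2429, 399, 103]) cube([67, 22, 953]);
translate([2603, 399, 103]) cube([67, 22, 953]);
translate([2777, 399, 103]) cube([67, 22, 953]);


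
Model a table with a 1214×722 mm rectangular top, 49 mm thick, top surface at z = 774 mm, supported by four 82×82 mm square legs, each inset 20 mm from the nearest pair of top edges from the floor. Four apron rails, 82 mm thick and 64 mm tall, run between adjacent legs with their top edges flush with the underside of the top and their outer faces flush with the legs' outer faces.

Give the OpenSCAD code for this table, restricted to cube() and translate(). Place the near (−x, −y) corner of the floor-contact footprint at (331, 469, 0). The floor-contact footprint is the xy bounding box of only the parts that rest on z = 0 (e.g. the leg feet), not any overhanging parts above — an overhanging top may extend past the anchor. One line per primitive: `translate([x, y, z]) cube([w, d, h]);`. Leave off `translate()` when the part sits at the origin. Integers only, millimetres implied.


translate([311, 449, 725]) cube([1214, 722, 49]);
translate([331, 469, 0]) cube([82, 82, 725]);
translate([1423, 469, 0]) cube([82, 82, 725]);
translate([331, 1069, 0]) cube([82, 82, 725]);
translate([1423, 1069, 0]) cube([82, 82, 725]);
translate([413, 469, 661]) cube([1010, 82, 64]);
translate([413, 1069, 661]) cube([1010, 82, 64]);
translate([331, 551, 661]) cube([82, 518, 64]);
translate([1423, 551, 661]) cube([82, 518, 64]);


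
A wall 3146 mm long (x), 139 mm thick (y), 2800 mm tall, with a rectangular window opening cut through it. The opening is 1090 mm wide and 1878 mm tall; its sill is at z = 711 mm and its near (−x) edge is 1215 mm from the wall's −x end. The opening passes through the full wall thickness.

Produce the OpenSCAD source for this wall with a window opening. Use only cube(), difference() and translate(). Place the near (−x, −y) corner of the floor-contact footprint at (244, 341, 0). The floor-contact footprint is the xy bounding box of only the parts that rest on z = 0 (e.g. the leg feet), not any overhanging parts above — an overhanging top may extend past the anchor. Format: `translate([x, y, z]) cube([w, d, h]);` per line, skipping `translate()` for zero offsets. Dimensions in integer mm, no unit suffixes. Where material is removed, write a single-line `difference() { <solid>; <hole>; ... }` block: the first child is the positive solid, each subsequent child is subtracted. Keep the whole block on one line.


difference() { translate([244, 341, 0]) cube([3146, 139, 2800]); translate([1459, 341, 711]) cube([1090, 139, 1878]); }


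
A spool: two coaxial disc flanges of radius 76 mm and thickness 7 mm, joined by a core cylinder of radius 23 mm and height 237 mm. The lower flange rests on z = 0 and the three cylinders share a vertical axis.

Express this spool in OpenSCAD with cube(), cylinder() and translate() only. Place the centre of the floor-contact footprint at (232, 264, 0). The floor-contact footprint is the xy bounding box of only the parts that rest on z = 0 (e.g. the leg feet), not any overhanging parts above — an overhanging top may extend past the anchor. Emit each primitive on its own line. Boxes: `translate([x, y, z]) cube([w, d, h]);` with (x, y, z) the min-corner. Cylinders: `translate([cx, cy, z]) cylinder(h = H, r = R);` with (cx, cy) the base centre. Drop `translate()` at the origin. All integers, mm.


translate([232, 264, 0]) cylinder(h = 7, r = 76);
translate([232, 264, 7]) cylinder(h = 237, r = 23);
translate([232, 264, 244]) cylinder(h = 7, r = 76);


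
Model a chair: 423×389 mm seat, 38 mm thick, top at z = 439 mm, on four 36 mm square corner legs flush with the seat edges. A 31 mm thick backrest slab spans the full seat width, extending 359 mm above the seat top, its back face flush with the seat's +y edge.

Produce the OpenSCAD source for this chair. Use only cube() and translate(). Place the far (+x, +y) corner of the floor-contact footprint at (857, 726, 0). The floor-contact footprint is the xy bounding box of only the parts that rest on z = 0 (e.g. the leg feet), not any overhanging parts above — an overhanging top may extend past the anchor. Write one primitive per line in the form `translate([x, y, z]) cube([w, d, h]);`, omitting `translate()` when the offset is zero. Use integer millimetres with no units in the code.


// leg_h = 439 - 38 = 401
translate([434, 337, 401]) cube([423, 389, 38]);
translate([434, 337, 0]) cube([36, 36, 401]);
translate([821, 337, 0]) cube([36, 36, 401]);
translate([434, 690, 0]) cube([36, 36, 401]);
translate([821, 690, 0]) cube([36, 36, 401]);
translate([434, 695, 439]) cube([423, 31, 359]);


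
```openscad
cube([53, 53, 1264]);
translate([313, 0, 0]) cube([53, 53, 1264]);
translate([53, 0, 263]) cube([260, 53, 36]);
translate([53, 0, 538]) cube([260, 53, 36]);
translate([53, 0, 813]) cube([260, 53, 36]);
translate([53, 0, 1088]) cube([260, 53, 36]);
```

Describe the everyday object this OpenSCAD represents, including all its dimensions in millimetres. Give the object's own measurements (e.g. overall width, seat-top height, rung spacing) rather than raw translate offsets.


A straight ladder. Two 53×53 mm vertical rails, 1264 mm tall, stand 366 mm apart (outside-to-outside) with their front faces coplanar on the −y side. 4 rungs, each 53 mm deep and 36 mm tall, span between the inner faces of the rails, front faces flush with the rails. The lowest rung's underside is at z = 263 mm and rungs are spaced 275 mm apart (underside to underside).


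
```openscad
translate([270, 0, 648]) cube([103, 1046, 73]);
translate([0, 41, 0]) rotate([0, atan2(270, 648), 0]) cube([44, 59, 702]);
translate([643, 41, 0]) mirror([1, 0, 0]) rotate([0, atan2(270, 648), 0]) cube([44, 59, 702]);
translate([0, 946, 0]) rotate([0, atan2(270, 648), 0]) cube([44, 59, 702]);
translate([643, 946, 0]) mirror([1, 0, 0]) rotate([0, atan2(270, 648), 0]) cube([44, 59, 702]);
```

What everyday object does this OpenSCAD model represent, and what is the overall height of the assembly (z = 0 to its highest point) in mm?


A sawhorse. The overall height is 721 mm.

A beam across two mirrored pairs of raked legs — a sawhorse. The beam's underside is at z = 648 (matching the legs' vertical rise in atan2(270, 648)) and the beam is 73 mm tall, so its top is at 648 + 73 = 721 mm. The raked legs top out at the beam's underside, so that is the highest point.


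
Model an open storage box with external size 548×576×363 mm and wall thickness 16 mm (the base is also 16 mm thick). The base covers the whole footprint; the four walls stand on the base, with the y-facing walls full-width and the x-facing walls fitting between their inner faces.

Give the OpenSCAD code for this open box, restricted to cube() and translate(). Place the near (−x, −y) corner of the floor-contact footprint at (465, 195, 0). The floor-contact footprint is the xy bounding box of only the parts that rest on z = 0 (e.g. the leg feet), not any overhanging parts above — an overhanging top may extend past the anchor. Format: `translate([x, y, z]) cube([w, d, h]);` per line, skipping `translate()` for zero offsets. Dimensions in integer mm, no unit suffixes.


translate([465, 195, 0]) cube([548, 576, 16]);
translate([465, 195, 16]) cube([548, 16, 347]);
translate([465, 755, 16]) cube([548, 16, 347]);
translate([465, 211, 16]) cube([16, 544, 347]);
translate([997, 211, 16]) cube([16, 544, 347]);


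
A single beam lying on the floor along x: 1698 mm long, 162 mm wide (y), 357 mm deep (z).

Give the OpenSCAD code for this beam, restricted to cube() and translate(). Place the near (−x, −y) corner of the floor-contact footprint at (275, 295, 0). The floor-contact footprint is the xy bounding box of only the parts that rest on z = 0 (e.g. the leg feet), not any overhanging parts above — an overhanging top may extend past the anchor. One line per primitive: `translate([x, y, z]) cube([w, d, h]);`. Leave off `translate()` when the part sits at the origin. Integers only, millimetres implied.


translate([275, 295, 0]) cube([1698, 162, 357]);


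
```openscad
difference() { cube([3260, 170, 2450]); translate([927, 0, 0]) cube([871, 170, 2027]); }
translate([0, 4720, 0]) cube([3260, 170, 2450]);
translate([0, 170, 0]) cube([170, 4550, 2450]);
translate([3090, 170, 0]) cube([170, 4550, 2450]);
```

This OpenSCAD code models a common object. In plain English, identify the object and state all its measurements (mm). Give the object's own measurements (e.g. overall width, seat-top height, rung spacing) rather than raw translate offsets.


A single room: four walls, each 2450 mm tall and 170 mm thick, enclosing an outside footprint 3260×4890 mm (x × y), no floor or roof. The front and back walls (−y and +y sides) run the full x-width; the side walls fit between their inner faces. A door opening 871 mm wide and 2027 mm tall is cut through the front wall from the floor up, its −x edge 927 mm from the wall's −x end.


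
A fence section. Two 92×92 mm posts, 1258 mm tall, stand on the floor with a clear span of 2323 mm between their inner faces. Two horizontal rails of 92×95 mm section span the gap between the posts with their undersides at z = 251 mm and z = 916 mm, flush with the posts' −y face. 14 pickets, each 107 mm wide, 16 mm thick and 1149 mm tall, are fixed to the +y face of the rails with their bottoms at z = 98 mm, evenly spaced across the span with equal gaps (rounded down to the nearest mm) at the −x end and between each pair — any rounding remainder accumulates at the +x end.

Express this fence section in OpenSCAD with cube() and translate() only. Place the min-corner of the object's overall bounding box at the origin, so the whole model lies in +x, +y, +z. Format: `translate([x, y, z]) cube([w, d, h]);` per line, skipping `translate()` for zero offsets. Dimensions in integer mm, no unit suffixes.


cube([92, 92, 1258]);
translate([2415, 0, 0]) cube([92, 92, 1258]);
translate([92, 0, 251]) cube([2323, 92, 95]);
translate([92, 0, 916]) cube([2323, 92, 95]);
translate([147, 92, 98]) cube([107, 16, 1149]);
translate([309, 92, 98]) cube([107, 16, 1149]);
translate([471, 92, 98]) cube([107, 16, 1149]);
translate([633, 92, 98]) cube([107, 16, 1149]);
translate([795, 92, 98]) cube([107, 16, 1149]);
translate([957, 92, 98]) cube([107, 16, 1149]);
translate([1119, 92, 98]) cube([107, 16, 1149]);
translate([1281, 92, 98]) cube([107, 16, 1149]);
translate([1443, 92, 98]) cube([107, 16, 1149]);
translate([1605, 92, 98]) cube([107, 16, 1149]);
translate([1767, 92, 98]) cube([107, 16, 1149]);
translate([1929, 92, 98]) cube([107, 16, 1149]);
translate([2091, 92, 98]) cube([107, 16, 1149]);
translate([2253, 92, 98]) cube([107, 16, 1149]);


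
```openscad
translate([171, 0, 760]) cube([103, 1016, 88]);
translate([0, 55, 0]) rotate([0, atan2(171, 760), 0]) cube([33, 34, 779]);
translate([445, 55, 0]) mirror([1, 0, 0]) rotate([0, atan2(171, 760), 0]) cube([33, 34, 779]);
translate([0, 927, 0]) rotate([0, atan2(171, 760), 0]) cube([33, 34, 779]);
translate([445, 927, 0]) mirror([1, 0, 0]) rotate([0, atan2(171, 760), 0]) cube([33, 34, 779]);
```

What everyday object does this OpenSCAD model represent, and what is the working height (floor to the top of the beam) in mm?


A sawhorse. The overall height is 848 mm.

A beam across two mirrored pairs of raked legs — a sawhorse. The beam's underside is at z = 760 (matching the legs' vertical rise in atan2(171, 760)) and the beam is 88 mm tall, so its top is at 760 + 88 = 848 mm. The raked legs top out at the beam's underside, so that is the highest point.


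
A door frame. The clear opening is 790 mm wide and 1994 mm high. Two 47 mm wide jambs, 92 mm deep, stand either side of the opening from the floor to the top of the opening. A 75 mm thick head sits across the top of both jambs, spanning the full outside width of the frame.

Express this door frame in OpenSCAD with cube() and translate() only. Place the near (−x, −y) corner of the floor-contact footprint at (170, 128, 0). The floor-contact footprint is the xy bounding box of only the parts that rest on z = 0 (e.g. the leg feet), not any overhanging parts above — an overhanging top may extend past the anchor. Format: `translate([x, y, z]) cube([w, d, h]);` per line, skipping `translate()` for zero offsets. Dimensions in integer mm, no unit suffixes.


translate([170, 128, 0]) cube([47, 92, 1994]);
translate([1007, 128, 0]) cube([47, 92, 1994]);
translate([170, 128, 1994]) cube([884, 92, 75]);


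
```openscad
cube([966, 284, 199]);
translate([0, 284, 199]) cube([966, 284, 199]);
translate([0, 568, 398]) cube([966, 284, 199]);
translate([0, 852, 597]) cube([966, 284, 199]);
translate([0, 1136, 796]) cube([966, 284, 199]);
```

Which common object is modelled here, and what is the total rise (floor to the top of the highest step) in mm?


A staircase. The total rise is 995 mm.

5 identical blocks, each offset up and back from the previous — a staircase. Each step is 199 mm tall and there are 5 of them, so the total rise is 5 × 199 = 995 mm.


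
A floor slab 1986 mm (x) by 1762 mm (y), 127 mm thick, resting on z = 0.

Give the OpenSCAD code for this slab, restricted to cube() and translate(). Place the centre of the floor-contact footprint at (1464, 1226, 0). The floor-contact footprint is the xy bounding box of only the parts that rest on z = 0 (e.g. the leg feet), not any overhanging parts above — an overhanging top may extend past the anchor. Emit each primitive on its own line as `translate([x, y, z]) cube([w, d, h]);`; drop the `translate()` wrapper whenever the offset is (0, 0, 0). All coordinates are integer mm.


translate([471, 345, 0]) cube([1986, 1762, 127]);


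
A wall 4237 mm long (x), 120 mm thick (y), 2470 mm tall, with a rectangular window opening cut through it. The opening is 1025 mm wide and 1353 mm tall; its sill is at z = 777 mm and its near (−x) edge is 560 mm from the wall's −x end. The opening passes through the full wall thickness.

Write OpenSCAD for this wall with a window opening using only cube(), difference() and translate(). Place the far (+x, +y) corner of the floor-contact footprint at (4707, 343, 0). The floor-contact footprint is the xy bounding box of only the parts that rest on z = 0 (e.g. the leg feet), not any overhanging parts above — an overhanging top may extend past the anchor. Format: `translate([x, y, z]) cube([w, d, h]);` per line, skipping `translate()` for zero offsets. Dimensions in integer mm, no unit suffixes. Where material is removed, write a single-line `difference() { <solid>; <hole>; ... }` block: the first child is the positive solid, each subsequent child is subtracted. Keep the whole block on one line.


difference() { translate([470, 223, 0]) cube([4237, 120, 2470]); translate([1030, 223, 777]) cube([1025, 120, 1353]); }


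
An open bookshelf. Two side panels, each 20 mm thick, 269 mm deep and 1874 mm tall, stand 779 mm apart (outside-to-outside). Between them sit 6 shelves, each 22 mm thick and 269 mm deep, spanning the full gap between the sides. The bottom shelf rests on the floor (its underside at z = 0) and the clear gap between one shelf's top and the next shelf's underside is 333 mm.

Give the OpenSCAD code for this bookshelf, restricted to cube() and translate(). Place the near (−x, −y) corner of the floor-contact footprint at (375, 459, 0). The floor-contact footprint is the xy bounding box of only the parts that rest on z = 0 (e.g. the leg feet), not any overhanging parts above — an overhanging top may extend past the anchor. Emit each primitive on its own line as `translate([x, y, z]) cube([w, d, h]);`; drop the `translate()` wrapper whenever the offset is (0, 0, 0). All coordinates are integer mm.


translate([375, 459, 0]) cube([20, 269, 1874]);
translate([1134, 459, 0]) cube([20, 269, 1874]);
translate([395, 459, 0]) cube([739, 269, 22]);
translate([395, 459, 355]) cube([739, 269, 22]);
translate([395, 459, 710]) cube([739, 269, 22]);
translate([395, 459, 1065]) cube([739, 269, 22]);
translate([395, 459, 1420]) cube([739, 269, 22]);
translate([395, 459, 1775]) cube([739, 269, 22]);


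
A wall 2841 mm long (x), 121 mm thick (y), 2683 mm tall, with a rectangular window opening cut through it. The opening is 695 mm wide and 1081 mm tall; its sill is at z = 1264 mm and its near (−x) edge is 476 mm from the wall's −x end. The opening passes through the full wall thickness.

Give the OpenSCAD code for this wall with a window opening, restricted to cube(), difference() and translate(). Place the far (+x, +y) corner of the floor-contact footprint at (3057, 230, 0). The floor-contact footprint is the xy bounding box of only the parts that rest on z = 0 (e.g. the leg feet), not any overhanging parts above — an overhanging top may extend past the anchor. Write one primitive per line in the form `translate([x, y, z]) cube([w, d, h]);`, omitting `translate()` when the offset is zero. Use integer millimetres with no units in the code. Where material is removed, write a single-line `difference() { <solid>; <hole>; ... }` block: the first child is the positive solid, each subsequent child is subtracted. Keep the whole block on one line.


difference() { translate([216, 109, 0]) cube([2841, 121, 2683]); translate([692, 109, 1264]) cube([695, 121, 1081]); }
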